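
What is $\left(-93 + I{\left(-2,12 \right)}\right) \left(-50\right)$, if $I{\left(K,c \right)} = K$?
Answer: $4750$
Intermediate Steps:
$\left(-93 + I{\left(-2,12 \right)}\right) \left(-50\right) = \left(-93 - 2\right) \left(-50\right) = \left(-95\right) \left(-50\right) = 4750$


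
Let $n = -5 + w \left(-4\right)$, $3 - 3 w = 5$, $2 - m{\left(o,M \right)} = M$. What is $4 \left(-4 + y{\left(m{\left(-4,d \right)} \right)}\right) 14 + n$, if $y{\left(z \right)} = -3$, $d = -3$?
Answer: $- \frac{1183}{3} \approx -394.33$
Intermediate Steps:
$m{\left(o,M \right)} = 2 - M$
$w = - \frac{2}{3}$ ($w = 1 - \frac{5}{3} = - \frac{2}{3} \approx -0.66667$)
$n = - \frac{7}{3}$ ($n = -5 - - \frac{8}{3} = -5 + \frac{8}{3} = - \frac{7}{3} \approx -2.3333$)
$4 \left(-4 + y{\left(m{\left(-4,d \right)} \right)}\right) 14 + n = 4 \left(-4 - 3\right) 14 - \frac{7}{3} = 4 \left(-7\right) 14 - \frac{7}{3} = \left(-28\right) 14 - \frac{7}{3} = -392 - \frac{7}{3} = - \frac{1183}{3}$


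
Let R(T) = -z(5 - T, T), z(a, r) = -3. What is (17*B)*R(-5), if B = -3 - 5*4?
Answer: -1173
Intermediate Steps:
B = -23 (B = -3 - 20 = -23)
R(T) = 3 (R(T) = -1*(-3) = 3)
(17*B)*R(-5) = (17*(-23))*3 = -391*3 = -1173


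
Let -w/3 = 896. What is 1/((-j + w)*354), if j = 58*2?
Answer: -1/992616 ≈ -1.0074e-6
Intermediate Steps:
j = 116
w = -2688 (w = -3*896 = -2688)
1/((-j + w)*354) = 1/((-1*116 - 2688)*354) = 1/((-116 - 2688)*354) = 1/(-2804*354) = 1/(-992616) = -1/992616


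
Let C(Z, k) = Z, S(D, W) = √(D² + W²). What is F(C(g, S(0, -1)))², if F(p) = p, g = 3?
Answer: 9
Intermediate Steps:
F(C(g, S(0, -1)))² = 3² = 9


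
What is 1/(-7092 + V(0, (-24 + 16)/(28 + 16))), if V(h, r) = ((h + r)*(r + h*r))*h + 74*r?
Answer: -11/78160 ≈ -0.00014074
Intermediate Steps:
V(h, r) = 74*r + h*(h + r)*(r + h*r) (V(h, r) = h*(h + r)*(r + h*r) + 74*r = 74*r + h*(h + r)*(r + h*r))
1/(-7092 + V(0, (-24 + 16)/(28 + 16))) = 1/(-7092 + ((-24 + 16)/(28 + 16))*(74 + 0**2 + 0**3 + 0*((-24 + 16)/(28 + 16)) + ((-24 + 16)/(28 + 16))*0**2)) = 1/(-7092 + (-8/44)*(74 + 0 + 0 + 0*(-8/44) - 8/44*0)) = 1/(-7092 + (-8*1/44)*(74 + 0 + 0 + 0*(-8*1/44) - 8*1/44*0)) = 1/(-7092 - 2*(74 + 0 + 0 + 0*(-2/11) - 2/11*0)/11) = 1/(-7092 - 2*(74 + 0 + 0 + 0 + 0)/11) = 1/(-7092 - 2/11*74) = 1/(-7092 - 148/11) = 1/(-78160/11) = -11/78160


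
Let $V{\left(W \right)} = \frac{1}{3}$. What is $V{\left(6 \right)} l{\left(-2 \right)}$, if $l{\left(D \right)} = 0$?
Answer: $0$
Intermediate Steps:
$V{\left(W \right)} = \frac{1}{3}$
$V{\left(6 \right)} l{\left(-2 \right)} = \frac{1}{3} \cdot 0 = 0$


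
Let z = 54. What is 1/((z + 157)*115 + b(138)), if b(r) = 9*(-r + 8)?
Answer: 1/23095 ≈ 4.3299e-5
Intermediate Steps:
b(r) = 72 - 9*r (b(r) = 9*(8 - r) = 72 - 9*r)
1/((z + 157)*115 + b(138)) = 1/((54 + 157)*115 + (72 - 9*138)) = 1/(211*115 + (72 - 1242)) = 1/(24265 - 1170) = 1/23095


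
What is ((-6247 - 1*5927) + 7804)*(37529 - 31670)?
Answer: -25603830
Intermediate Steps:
((-6247 - 1*5927) + 7804)*(37529 - 31670) = ((-6247 - 5927) + 7804)*5859 = (-12174 + 7804)*5859 = -4370*5859 = -25603830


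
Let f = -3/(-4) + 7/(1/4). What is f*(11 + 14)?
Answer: 2875/4 ≈ 718.75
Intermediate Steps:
f = 115/4 (f = -3*(-¼) + 7/(¼) = ¾ + 7*4 = ¾ + 28 = 115/4 ≈ 28.750)
f*(11 + 14) = 115*(11 + 14)/4 = (115/4)*25 = 2875/4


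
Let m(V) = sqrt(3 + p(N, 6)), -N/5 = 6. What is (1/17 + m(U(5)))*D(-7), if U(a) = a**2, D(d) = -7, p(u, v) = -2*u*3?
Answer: -7/17 - 7*sqrt(183) ≈ -95.106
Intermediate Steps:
N = -30 (N = -5*6 = -30)
p(u, v) = -6*u
m(V) = sqrt(183) (m(V) = sqrt(3 - 6*(-30)) = sqrt(3 + 180) = sqrt(183))
(1/17 + m(U(5)))*D(-7) = (1/17 + sqrt(183))*(-7) = -7/17 - 7*sqrt(183)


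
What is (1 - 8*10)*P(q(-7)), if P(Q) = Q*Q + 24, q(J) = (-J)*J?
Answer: -191575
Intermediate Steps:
q(J) = -J**2
P(Q) = 24 + Q**2 (P(Q) = Q**2 + 24 = 24 + Q**2)
(1 - 8*10)*P(q(-7)) = (1 - 8*10)*(24 + (-1*(-7)**2)**2) = (1 - 80)*(24 + (-1*49)**2) = -79*(24 + (-49)**2) = -79*(24 + 2401) = -79*2425 = -191575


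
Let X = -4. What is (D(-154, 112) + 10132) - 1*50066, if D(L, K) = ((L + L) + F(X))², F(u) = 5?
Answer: 51875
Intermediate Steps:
D(L, K) = (5 + 2*L)² (D(L, K) = ((L + L) + 5)² = (2*L + 5)² = (5 + 2*L)²)
(D(-154, 112) + 10132) - 1*50066 = ((5 + 2*(-154))² + 10132) - 1*50066 = ((5 - 308)² + 10132) - 50066 = ((-303)² + 10132) - 50066 = (91809 + 10132) - 50066 = 101941 - 50066 = 51875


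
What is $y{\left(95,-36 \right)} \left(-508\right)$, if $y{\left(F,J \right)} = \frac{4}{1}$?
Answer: $-2032$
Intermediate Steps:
$y{\left(F,J \right)} = 4$ ($y{\left(F,J \right)} = 4 \cdot 1 = 4$)
$y{\left(95,-36 \right)} \left(-508\right) = 4 \left(-508\right) = -2032$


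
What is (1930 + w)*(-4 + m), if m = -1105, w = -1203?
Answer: -806243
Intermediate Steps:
(1930 + w)*(-4 + m) = (1930 - 1203)*(-4 - 1105) = 727*(-1109) = -806243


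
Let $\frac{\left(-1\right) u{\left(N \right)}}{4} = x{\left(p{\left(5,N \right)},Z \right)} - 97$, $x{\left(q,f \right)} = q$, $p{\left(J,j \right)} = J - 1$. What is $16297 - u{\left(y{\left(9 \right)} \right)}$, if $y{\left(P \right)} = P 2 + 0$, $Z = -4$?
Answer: $15925$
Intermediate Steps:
$y{\left(P \right)} = 2 P$ ($y{\left(P \right)} = 2 P + 0 = 2 P$)
$p{\left(J,j \right)} = -1 + J$ ($p{\left(J,j \right)} = J - 1 = -1 + J$)
$u{\left(N \right)} = 372$ ($u{\left(N \right)} = - 4 \left(\left(-1 + 5\right) - 97\right) = - 4 \left(4 - 97\right) = \left(-4\right) \left(-93\right) = 372$)
$16297 - u{\left(y{\left(9 \right)} \right)} = 16297 - 372 = 15925$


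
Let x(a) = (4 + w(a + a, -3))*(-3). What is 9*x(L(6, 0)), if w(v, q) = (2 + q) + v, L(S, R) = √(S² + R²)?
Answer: -405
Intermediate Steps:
L(S, R) = √(R² + S²)
w(v, q) = 2 + q + v
x(a) = -9 - 6*a (x(a) = (4 + (2 - 3 + (a + a)))*(-3) = (4 + (2 - 3 + 2*a))*(-3) = (4 + (-1 + 2*a))*(-3) = (3 + 2*a)*(-3) = -9 - 6*a)
9*x(L(6, 0)) = 9*(-9 - 6*√(0² + 6²)) = 9*(-9 - 6*√(0 + 36)) = 9*(-9 - 6*√36) = 9*(-9 - 6*6) = 9*(-9 - 36) = 9*(-45) = -405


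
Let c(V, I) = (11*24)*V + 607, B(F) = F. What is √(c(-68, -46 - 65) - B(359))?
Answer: 2*I*√4426 ≈ 133.06*I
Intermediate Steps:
c(V, I) = 607 + 264*V (c(V, I) = 264*V + 607 = 607 + 264*V)
√(c(-68, -46 - 65) - B(359)) = √((607 + 264*(-68)) - 1*359) = √((607 - 17952) - 359) = √(-17345 - 359) = √(-17704) = 2*I*√4426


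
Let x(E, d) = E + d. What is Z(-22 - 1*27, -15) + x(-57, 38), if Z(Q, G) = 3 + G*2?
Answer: -46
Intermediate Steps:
Z(Q, G) = 3 + 2*G
Z(-22 - 1*27, -15) + x(-57, 38) = (3 + 2*(-15)) + (-57 + 38) = (3 - 30) - 19 = -27 - 19 = -46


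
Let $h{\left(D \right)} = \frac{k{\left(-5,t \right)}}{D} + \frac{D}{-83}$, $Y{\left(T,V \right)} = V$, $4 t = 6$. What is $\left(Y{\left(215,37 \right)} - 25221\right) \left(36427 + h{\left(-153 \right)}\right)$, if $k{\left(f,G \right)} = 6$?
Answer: $- \frac{3883451575552}{4233} \approx -9.1742 \cdot 10^{8}$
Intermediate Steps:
$t = \frac{3}{2}$ ($t = \frac{1}{4} \cdot 6 = \frac{3}{2} \approx 1.5$)
$h{\left(D \right)} = \frac{6}{D} - \frac{D}{83}$ ($h{\left(D \right)} = \frac{6}{D} + \frac{D}{-83} = \frac{6}{D} + D \left(- \frac{1}{83}\right) = \frac{6}{D} - \frac{D}{83}$)
$\left(Y{\left(215,37 \right)} - 25221\right) \left(36427 + h{\left(-153 \right)}\right) = \left(37 - 25221\right) \left(36427 + \left(\frac{6}{-153} - - \frac{153}{83}\right)\right) = - 25184 \left(36427 + \left(6 \left(- \frac{1}{153}\right) + \frac{153}{83}\right)\right) = - 25184 \left(36427 + \left(- \frac{2}{51} + \frac{153}{83}\right)\right) = - 25184 \left(36427 + \frac{7637}{4233}\right) = \left(-25184\right) \frac{154203128}{4233} = - \frac{3883451575552}{4233}$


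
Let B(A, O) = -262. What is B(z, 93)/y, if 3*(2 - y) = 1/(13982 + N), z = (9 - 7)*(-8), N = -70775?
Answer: -44639298/340759 ≈ -131.00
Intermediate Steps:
z = -16 (z = 2*(-8) = -16)
y = 340759/170379 (y = 2 - 1/(3*(13982 - 70775)) = 2 - ⅓/(-56793) = 2 - ⅓*(-1/56793) = 2 + 1/170379 = 340759/170379 ≈ 2.0000)
B(z, 93)/y = -262/340759/170379 = -262*170379/340759 = -44639298/340759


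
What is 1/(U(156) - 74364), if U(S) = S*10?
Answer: -1/72804 ≈ -1.3736e-5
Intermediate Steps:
U(S) = 10*S
1/(U(156) - 74364) = 1/(10*156 - 74364) = 1/(1560 - 74364) = 1/(-72804) = -1/72804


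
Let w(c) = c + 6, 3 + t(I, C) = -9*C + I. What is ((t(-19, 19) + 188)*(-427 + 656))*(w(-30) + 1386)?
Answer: -1559490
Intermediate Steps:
t(I, C) = -3 + I - 9*C (t(I, C) = -3 + (-9*C + I) = -3 + (I - 9*C) = -3 + I - 9*C)
w(c) = 6 + c
((t(-19, 19) + 188)*(-427 + 656))*(w(-30) + 1386) = (((-3 - 19 - 9*19) + 188)*(-427 + 656))*((6 - 30) + 1386) = (((-3 - 19 - 171) + 188)*229)*(-24 + 1386) = ((-193 + 188)*229)*1362 = -5*229*1362 = -1145*1362 = -1559490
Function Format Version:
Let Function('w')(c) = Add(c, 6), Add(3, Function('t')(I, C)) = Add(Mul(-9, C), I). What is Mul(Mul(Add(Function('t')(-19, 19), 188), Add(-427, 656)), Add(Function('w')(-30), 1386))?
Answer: -1559490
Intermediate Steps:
Function('t')(I, C) = Add(-3, I, Mul(-9, C)) (Function('t')(I, C) = Add(-3, Add(Mul(-9, C), I)) = Add(-3, Add(I, Mul(-9, C))) = Add(-3, I, Mul(-9, C)))
Function('w')(c) = Add(6, c)
Mul(Mul(Add(Function('t')(-19, 19), 188), Add(-427, 656)), Add(Function('w')(-30), 1386)) = Mul(Mul(Add(Add(-3, -19, Mul(-9, 19)), 188), Add(-427, 656)), Add(Add(6, -30), 1386)) = Mul(Mul(Add(Add(-3, -19, -171), 188), 229), Add(-24, 1386)) = Mul(Mul(Add(-193, 188), 229), 1362) = Mul(Mul(-5, 229), 1362) = Mul(-1145, 1362) = -1559490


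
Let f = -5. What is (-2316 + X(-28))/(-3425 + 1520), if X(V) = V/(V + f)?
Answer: 15280/12573 ≈ 1.2153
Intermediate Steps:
X(V) = V/(-5 + V) (X(V) = V/(V - 5) = V/(-5 + V))
(-2316 + X(-28))/(-3425 + 1520) = (-2316 - 28/(-5 - 28))/(-3425 + 1520) = (-2316 - 28/(-33))/(-1905) = (-2316 - 28*(-1/33))*(-1/1905) = (-2316 + 28/33)*(-1/1905) = -76400/33*(-1/1905) = 15280/12573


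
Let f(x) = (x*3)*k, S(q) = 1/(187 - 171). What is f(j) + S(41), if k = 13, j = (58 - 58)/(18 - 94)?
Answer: 1/16 ≈ 0.062500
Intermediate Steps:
j = 0 (j = 0/(-76) = 0*(-1/76) = 0)
S(q) = 1/16
f(x) = 39*x (f(x) = (x*3)*13 = (3*x)*13 = 39*x)
f(j) + S(41) = 39*0 + 1/16 = 0 + 1/16 = 1/16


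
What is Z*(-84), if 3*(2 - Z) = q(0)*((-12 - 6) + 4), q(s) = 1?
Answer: -560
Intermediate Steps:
Z = 20/3 (Z = 2 - ((-12 - 6) + 4)/3 = 2 - (-18 + 4)/3 = 2 - (-14)/3 = 2 - ⅓*(-14) = 2 + 14/3 = 20/3 ≈ 6.6667)
Z*(-84) = (20/3)*(-84) = -560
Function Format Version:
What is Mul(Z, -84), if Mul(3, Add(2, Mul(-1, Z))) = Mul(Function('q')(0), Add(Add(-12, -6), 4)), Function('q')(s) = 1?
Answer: -560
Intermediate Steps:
Z = Rational(20, 3) (Z = Add(2, Mul(Rational(-1, 3), Mul(1, Add(Add(-12, -6), 4)))) = Add(2, Mul(Rational(-1, 3), Mul(1, Add(-18, 4)))) = Add(2, Mul(Rational(-1, 3), Mul(1, -14))) = Add(2, Mul(Rational(-1, 3), -14)) = Add(2, Rational(14, 3)) = Rational(20, 3) ≈ 6.6667)
Mul(Z, -84) = Mul(Rational(20, 3), -84) = -560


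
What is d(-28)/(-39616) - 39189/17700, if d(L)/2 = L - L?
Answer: -13063/5900 ≈ -2.2141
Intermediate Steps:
d(L) = 0 (d(L) = 2*(L - L) = 2*0 = 0)
d(-28)/(-39616) - 39189/17700 = 0/(-39616) - 39189/17700 = 0*(-1/39616) - 39189*1/17700 = 0 - 13063/5900 = -13063/5900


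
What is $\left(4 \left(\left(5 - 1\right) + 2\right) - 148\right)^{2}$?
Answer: $15376$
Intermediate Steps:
$\left(4 \left(\left(5 - 1\right) + 2\right) - 148\right)^{2} = \left(4 \left(4 + 2\right) - 148\right)^{2} = \left(4 \cdot 6 - 148\right)^{2} = \left(24 - 148\right)^{2} = \left(-124\right)^{2} = 15376$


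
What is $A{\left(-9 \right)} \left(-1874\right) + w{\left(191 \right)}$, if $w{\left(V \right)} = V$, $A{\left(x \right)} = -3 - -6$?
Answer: $-5431$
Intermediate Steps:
$A{\left(x \right)} = 3$ ($A{\left(x \right)} = -3 + 6 = 3$)
$A{\left(-9 \right)} \left(-1874\right) + w{\left(191 \right)} = 3 \left(-1874\right) + 191 = -5622 + 191 = -5431$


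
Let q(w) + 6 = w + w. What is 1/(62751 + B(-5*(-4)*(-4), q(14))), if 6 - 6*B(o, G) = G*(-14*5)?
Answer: 3/189026 ≈ 1.5871e-5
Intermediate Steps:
q(w) = -6 + 2*w (q(w) = -6 + (w + w) = -6 + 2*w)
B(o, G) = 1 + 35*G/3 (B(o, G) = 1 - G*(-14*5)/6 = 1 - G*(-70)/6 = 1 - (-35)*G/3 = 1 + 35*G/3)
1/(62751 + B(-5*(-4)*(-4), q(14))) = 1/(62751 + (1 + 35*(-6 + 2*14)/3)) = 1/(62751 + (1 + 35*(-6 + 28)/3)) = 1/(62751 + (1 + (35/3)*22)) = 1/(62751 + (1 + 770/3)) = 1/(62751 + 773/3) = 1/(189026/3) = 3/189026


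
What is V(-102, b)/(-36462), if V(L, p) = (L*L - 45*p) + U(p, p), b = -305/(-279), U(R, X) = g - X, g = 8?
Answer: -1445459/5086449 ≈ -0.28418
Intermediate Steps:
U(R, X) = 8 - X
b = 305/279 (b = -305*(-1/279) = 305/279 ≈ 1.0932)
V(L, p) = 8 + L² - 46*p (V(L, p) = (L*L - 45*p) + (8 - p) = (L² - 45*p) + (8 - p) = 8 + L² - 46*p)
V(-102, b)/(-36462) = (8 + (-102)² - 46*305/279)/(-36462) = (8 + 10404 - 14030/279)*(-1/36462) = (2890918/279)*(-1/36462) = -1445459/5086449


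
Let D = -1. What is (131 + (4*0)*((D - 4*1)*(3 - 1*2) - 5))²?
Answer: 17161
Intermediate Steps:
(131 + (4*0)*((D - 4*1)*(3 - 1*2) - 5))² = (131 + (4*0)*((-1 - 4*1)*(3 - 1*2) - 5))² = (131 + 0*((-1 - 4)*(3 - 2) - 5))² = (131 + 0*(-5*1 - 5))² = (131 + 0*(-5 - 5))² = (131 + 0*(-10))² = (131 + 0)² = 131² = 17161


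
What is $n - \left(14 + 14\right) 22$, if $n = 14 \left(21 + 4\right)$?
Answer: $-266$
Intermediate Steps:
$n = 350$ ($n = 14 \cdot 25 = 350$)
$n - \left(14 + 14\right) 22 = 350 - \left(14 + 14\right) 22 = 350 - 28 \cdot 22 = 350 - 616 = -266$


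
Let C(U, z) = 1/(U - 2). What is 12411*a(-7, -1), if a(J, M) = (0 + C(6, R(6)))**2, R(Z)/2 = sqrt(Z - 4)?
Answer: 12411/16 ≈ 775.69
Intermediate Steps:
R(Z) = 2*sqrt(-4 + Z) (R(Z) = 2*sqrt(Z - 4) = 2*sqrt(-4 + Z))
C(U, z) = 1/(-2 + U)
a(J, M) = 1/16 (a(J, M) = (0 + 1/(-2 + 6))**2 = (0 + 1/4)**2 = (1/4)**2 = 1/16)
12411*a(-7, -1) = 12411*(1/16) = 12411/16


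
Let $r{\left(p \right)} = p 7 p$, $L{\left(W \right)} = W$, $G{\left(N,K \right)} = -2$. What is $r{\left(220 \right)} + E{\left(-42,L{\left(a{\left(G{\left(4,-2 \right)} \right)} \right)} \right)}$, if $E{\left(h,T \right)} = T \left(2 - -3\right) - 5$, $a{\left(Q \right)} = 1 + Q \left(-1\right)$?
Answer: $338810$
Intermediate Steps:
$a{\left(Q \right)} = 1 - Q$
$E{\left(h,T \right)} = -5 + 5 T$ ($E{\left(h,T \right)} = T \left(2 + 3\right) - 5 = T 5 - 5 = 5 T - 5 = -5 + 5 T$)
$r{\left(p \right)} = 7 p^{2}$
$r{\left(220 \right)} + E{\left(-42,L{\left(a{\left(G{\left(4,-2 \right)} \right)} \right)} \right)} = 7 \cdot 220^{2} - \left(5 - 5 \left(1 - -2\right)\right) = 7 \cdot 48400 - \left(5 - 5 \left(1 + 2\right)\right) = 338800 + \left(-5 + 5 \cdot 3\right) = 338800 + \left(-5 + 15\right) = 338800 + 10 = 338810$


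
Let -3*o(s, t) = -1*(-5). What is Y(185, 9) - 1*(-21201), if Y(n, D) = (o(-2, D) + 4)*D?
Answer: 21222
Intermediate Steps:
o(s, t) = -5/3 (o(s, t) = -(-1)*(-5)/3 = -⅓*5 = -5/3)
Y(n, D) = 7*D/3 (Y(n, D) = (-5/3 + 4)*D = 7*D/3)
Y(185, 9) - 1*(-21201) = (7/3)*9 - 1*(-21201) = 21 + 21201 = 21222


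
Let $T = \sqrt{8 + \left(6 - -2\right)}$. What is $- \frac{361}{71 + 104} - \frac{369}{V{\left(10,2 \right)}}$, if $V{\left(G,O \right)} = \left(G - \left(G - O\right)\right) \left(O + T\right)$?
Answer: $- \frac{22969}{700} \approx -32.813$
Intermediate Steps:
$T = 4$ ($T = \sqrt{8 + \left(6 + 2\right)} = \sqrt{8 + 8} = \sqrt{16} = 4$)
$V{\left(G,O \right)} = O \left(4 + O\right)$ ($V{\left(G,O \right)} = \left(G - \left(G - O\right)\right) \left(O + 4\right) = O \left(4 + O\right)$)
$- \frac{361}{71 + 104} - \frac{369}{V{\left(10,2 \right)}} = - \frac{361}{71 + 104} - \frac{369}{2 \left(4 + 2\right)} = - \frac{361}{175} - \frac{369}{2 \cdot 6} = \left(-361\right) \frac{1}{175} - \frac{369}{12} = - \frac{361}{175} - \frac{123}{4} = - \frac{22969}{700}$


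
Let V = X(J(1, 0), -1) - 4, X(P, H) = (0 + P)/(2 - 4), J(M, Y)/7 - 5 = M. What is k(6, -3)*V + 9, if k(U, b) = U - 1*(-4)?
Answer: -241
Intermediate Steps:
J(M, Y) = 35 + 7*M
X(P, H) = -P/2 (X(P, H) = P/(-2) = P*(-1/2) = -P/2)
V = -25 (V = -(35 + 7*1)/2 - 4 = -(35 + 7)/2 - 4 = -1/2*42 - 4 = -21 - 4 = -25)
k(U, b) = 4 + U (k(U, b) = U + 4 = 4 + U)
k(6, -3)*V + 9 = (4 + 6)*(-25) + 9 = 10*(-25) + 9 = -250 + 9 = -241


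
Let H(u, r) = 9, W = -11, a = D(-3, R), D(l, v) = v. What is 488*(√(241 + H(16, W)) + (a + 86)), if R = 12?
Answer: 47824 + 2440*√10 ≈ 55540.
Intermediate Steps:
a = 12
488*(√(241 + H(16, W)) + (a + 86)) = 488*(√(241 + 9) + (12 + 86)) = 488*(√250 + 98) = 488*(5*√10 + 98) = 488*(98 + 5*√10) = 47824 + 2440*√10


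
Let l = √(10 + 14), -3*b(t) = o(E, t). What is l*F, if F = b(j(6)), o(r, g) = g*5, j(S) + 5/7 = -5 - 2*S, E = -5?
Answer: 1240*√6/21 ≈ 144.64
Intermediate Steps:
j(S) = -40/7 - 2*S (j(S) = -5/7 + (-5 - 2*S) = -40/7 - 2*S)
o(r, g) = 5*g
b(t) = -5*t/3
F = 620/21 (F = -5*(-40/7 - 2*6)/3 = -5*(-40/7 - 12)/3 = -5/3*(-124/7) = 620/21 ≈ 29.524)
l = 2*√6 (l = √24 = 2*√6 ≈ 4.8990)
l*F = (2*√6)*(620/21) = 1240*√6/21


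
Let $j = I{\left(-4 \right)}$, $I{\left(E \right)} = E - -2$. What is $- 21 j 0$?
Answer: $0$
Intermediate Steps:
$I{\left(E \right)} = 2 + E$ ($I{\left(E \right)} = E + 2 = 2 + E$)
$j = -2$ ($j = 2 - 4 = -2$)
$- 21 j 0 = \left(-21\right) \left(-2\right) 0 = 42 \cdot 0 = 0$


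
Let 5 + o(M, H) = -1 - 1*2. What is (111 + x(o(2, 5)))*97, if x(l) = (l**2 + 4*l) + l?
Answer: 13095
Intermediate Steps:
o(M, H) = -8 (o(M, H) = -5 + (-1 - 1*2) = -5 + (-1 - 2) = -5 - 3 = -8)
x(l) = l**2 + 5*l
(111 + x(o(2, 5)))*97 = (111 - 8*(5 - 8))*97 = (111 - 8*(-3))*97 = (111 + 24)*97 = 135*97 = 13095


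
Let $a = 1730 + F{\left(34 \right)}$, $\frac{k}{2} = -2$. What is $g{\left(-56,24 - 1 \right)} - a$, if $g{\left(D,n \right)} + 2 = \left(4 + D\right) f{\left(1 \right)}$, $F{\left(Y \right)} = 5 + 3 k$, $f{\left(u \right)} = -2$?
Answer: $-1621$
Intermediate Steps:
$k = -4$ ($k = 2 \left(-2\right) = -4$)
$F{\left(Y \right)} = -7$ ($F{\left(Y \right)} = 5 + 3 \left(-4\right) = 5 - 12 = -7$)
$g{\left(D,n \right)} = -10 - 2 D$ ($g{\left(D,n \right)} = -2 + \left(4 + D\right) \left(-2\right) = -2 - \left(8 + 2 D\right) = -10 - 2 D$)
$a = 1723$ ($a = 1730 - 7 = 1723$)
$g{\left(-56,24 - 1 \right)} - a = \left(-10 - -112\right) - 1723 = \left(-10 + 112\right) - 1723 = 102 - 1723 = -1621$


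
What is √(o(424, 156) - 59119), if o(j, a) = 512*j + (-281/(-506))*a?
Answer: 5*√404679319/253 ≈ 397.56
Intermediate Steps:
o(j, a) = 512*j + 281*a/506 (o(j, a) = 512*j + (-281*(-1/506))*a = 512*j + 281*a/506)
√(o(424, 156) - 59119) = √((512*424 + (281/506)*156) - 59119) = √((217088 + 21918/253) - 59119) = √(54945182/253 - 59119) = √(39988075/253) = 5*√404679319/253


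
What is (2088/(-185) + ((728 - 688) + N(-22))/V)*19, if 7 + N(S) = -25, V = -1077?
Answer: -42754864/199245 ≈ -214.58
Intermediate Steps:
N(S) = -32 (N(S) = -7 - 25 = -32)
(2088/(-185) + ((728 - 688) + N(-22))/V)*19 = (2088/(-185) + ((728 - 688) - 32)/(-1077))*19 = (2088*(-1/185) + (40 - 32)*(-1/1077))*19 = (-2088/185 + 8*(-1/1077))*19 = (-2088/185 - 8/1077)*19 = -2250256/199245*19 = -42754864/199245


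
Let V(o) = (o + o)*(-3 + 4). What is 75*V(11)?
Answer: 1650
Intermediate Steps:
V(o) = 2*o (V(o) = (2*o)*1 = 2*o)
75*V(11) = 75*(2*11) = 75*22 = 1650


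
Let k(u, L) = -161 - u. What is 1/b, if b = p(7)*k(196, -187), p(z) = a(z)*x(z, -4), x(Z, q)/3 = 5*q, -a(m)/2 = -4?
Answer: 1/171360 ≈ 5.8357e-6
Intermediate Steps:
a(m) = 8 (a(m) = -2*(-4) = 8)
x(Z, q) = 15*q (x(Z, q) = 3*(5*q) = 15*q)
p(z) = -480 (p(z) = 8*(15*(-4)) = 8*(-60) = -480)
b = 171360 (b = -480*(-161 - 1*196) = -480*(-161 - 196) = -480*(-357) = 171360)
1/b = 1/171360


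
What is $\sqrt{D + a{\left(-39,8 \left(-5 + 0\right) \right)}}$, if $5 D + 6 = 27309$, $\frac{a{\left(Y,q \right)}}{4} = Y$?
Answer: $\frac{3 \sqrt{14735}}{5} \approx 72.833$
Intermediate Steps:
$a{\left(Y,q \right)} = 4 Y$
$D = \frac{27303}{5}$ ($D = - \frac{6}{5} + \frac{1}{5} \cdot 27309 = - \frac{6}{5} + \frac{27309}{5} = \frac{27303}{5} \approx 5460.6$)
$\sqrt{D + a{\left(-39,8 \left(-5 + 0\right) \right)}} = \sqrt{\frac{27303}{5} + 4 \left(-39\right)} = \sqrt{\frac{27303}{5} - 156} = \sqrt{\frac{26523}{5}} = \frac{3 \sqrt{14735}}{5}$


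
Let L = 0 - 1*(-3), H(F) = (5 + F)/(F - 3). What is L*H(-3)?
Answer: -1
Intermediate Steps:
H(F) = (5 + F)/(-3 + F)
L = 3 (L = 0 + 3 = 3)
L*H(-3) = 3*((5 - 3)/(-3 - 3)) = 3*(2/(-6)) = 3*(-⅙*2) = 3*(-⅓) = -1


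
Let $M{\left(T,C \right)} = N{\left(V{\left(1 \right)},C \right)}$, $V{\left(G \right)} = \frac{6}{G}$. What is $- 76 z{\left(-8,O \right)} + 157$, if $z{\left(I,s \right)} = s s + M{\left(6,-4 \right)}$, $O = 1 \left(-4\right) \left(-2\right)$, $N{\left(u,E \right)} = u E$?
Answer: $-2883$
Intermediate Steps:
$N{\left(u,E \right)} = E u$
$M{\left(T,C \right)} = 6 C$ ($M{\left(T,C \right)} = C \frac{6}{1} = C 6 \cdot 1 = C 6 = 6 C$)
$O = 8$ ($O = \left(-4\right) \left(-2\right) = 8$)
$z{\left(I,s \right)} = -24 + s^{2}$ ($z{\left(I,s \right)} = s s + 6 \left(-4\right) = s^{2} - 24 = -24 + s^{2}$)
$- 76 z{\left(-8,O \right)} + 157 = - 76 \left(-24 + 8^{2}\right) + 157 = - 76 \left(-24 + 64\right) + 157 = \left(-76\right) 40 + 157 = -3040 + 157 = -2883$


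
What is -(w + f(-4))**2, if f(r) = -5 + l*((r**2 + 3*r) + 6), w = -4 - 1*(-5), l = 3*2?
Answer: -3136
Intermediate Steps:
l = 6
w = 1 (w = -4 + 5 = 1)
f(r) = 31 + 6*r**2 + 18*r (f(r) = -5 + 6*((r**2 + 3*r) + 6) = -5 + 6*(6 + r**2 + 3*r) = -5 + (36 + 6*r**2 + 18*r) = 31 + 6*r**2 + 18*r)
-(w + f(-4))**2 = -(1 + (31 + 6*(-4)**2 + 18*(-4)))**2 = -(1 + (31 + 6*16 - 72))**2 = -(1 + (31 + 96 - 72))**2 = -(1 + 55)**2 = -1*56**2 = -1*3136 = -3136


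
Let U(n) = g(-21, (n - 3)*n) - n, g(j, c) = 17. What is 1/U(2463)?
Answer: -1/2446 ≈ -0.00040883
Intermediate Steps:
U(n) = 17 - n
1/U(2463) = 1/(17 - 1*2463) = 1/(17 - 2463) = 1/(-2446) = -1/2446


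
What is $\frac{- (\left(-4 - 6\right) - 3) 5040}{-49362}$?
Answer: $- \frac{10920}{8227} \approx -1.3273$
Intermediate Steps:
$\frac{- (\left(-4 - 6\right) - 3) 5040}{-49362} = - (\left(-4 - 6\right) - 3) 5040 \left(- \frac{1}{49362}\right) = - (-10 - 3) 5040 \left(- \frac{1}{49362}\right) = \left(-1\right) \left(-13\right) 5040 \left(- \frac{1}{49362}\right) = 13 \cdot 5040 \left(- \frac{1}{49362}\right) = 65520 \left(- \frac{1}{49362}\right) = - \frac{10920}{8227}$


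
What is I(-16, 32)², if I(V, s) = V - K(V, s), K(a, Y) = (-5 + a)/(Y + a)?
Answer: 55225/256 ≈ 215.72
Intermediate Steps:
K(a, Y) = (-5 + a)/(Y + a)
I(V, s) = V - (-5 + V)/(V + s) (I(V, s) = V - (-5 + V)/(s + V) = V - (-5 + V)/(V + s))
I(-16, 32)² = ((5 - 1*(-16) - 16*(-16 + 32))/(-16 + 32))² = ((5 + 16 - 16*16)/16)² = ((5 + 16 - 256)/16)² = ((1/16)*(-235))² = (-235/16)² = 55225/256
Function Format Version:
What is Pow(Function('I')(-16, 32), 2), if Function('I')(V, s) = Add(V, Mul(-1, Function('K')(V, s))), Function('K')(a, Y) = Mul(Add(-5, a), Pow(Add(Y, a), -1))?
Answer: Rational(55225, 256) ≈ 215.72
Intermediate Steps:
Function('K')(a, Y) = Mul(Pow(Add(Y, a), -1), Add(-5, a))
Function('I')(V, s) = Add(V, Mul(-1, Pow(Add(V, s), -1), Add(-5, V))) (Function('I')(V, s) = Add(V, Mul(-1, Mul(Pow(Add(s, V), -1), Add(-5, V)))) = Add(V, Mul(-1, Mul(Pow(Add(V, s), -1), Add(-5, V)))) = Add(V, Mul(-1, Pow(Add(V, s), -1), Add(-5, V))))
Pow(Function('I')(-16, 32), 2) = Pow(Mul(Pow(Add(-16, 32), -1), Add(5, Mul(-1, -16), Mul(-16, Add(-16, 32)))), 2) = Pow(Mul(Pow(16, -1), Add(5, 16, Mul(-16, 16))), 2) = Pow(Mul(Rational(1, 16), Add(5, 16, -256)), 2) = Pow(Mul(Rational(1, 16), -235), 2) = Pow(Rational(-235, 16), 2) = Rational(55225, 256)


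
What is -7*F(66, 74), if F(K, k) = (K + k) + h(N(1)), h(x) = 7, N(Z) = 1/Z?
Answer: -1029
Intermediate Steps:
F(K, k) = 7 + K + k (F(K, k) = (K + k) + 7 = 7 + K + k)
-7*F(66, 74) = -7*(7 + 66 + 74) = -7*147 = -1029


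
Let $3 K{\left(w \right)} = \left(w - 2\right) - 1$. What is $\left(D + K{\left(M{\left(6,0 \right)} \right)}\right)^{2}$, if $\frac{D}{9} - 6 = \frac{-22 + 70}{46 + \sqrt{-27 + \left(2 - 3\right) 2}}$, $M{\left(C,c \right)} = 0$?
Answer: $\frac{1981340017}{511225} - \frac{12821472 i \sqrt{29}}{511225} \approx 3875.7 - 135.06 i$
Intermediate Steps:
$K{\left(w \right)} = -1 + \frac{w}{3}$ ($K{\left(w \right)} = \frac{\left(w - 2\right) - 1}{3} = \frac{\left(-2 + w\right) - 1}{3} = \frac{-3 + w}{3} = -1 + \frac{w}{3}$)
$D = 54 + \frac{432}{46 + i \sqrt{29}}$ ($D = 54 + 9 \frac{-22 + 70}{46 + \sqrt{-27 + \left(2 - 3\right) 2}} = 54 + 9 \frac{48}{46 + \sqrt{-27 - 2}} = 54 + 9 \frac{48}{46 + \sqrt{-29}} = 54 + 9 \frac{48}{46 + i \sqrt{29}} = 54 + \frac{432}{46 + i \sqrt{29}} \approx 63.264 - 1.0846 i$)
$\left(D + K{\left(M{\left(6,0 \right)} \right)}\right)^{2} = \left(\left(\frac{45234}{715} - \frac{144 i \sqrt{29}}{715}\right) + \left(-1 + \frac{1}{3} \cdot 0\right)\right)^{2} = \left(\left(\frac{45234}{715} - \frac{144 i \sqrt{29}}{715}\right) + \left(-1 + 0\right)\right)^{2} = \left(\left(\frac{45234}{715} - \frac{144 i \sqrt{29}}{715}\right) - 1\right)^{2} = \left(\frac{44519}{715} - \frac{144 i \sqrt{29}}{715}\right)^{2}$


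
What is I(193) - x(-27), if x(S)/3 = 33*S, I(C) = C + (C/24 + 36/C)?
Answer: 13313425/4632 ≈ 2874.2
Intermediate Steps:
I(C) = 36/C + 25*C/24 (I(C) = C + (C*(1/24) + 36/C) = C + (C/24 + 36/C) = C + (36/C + C/24) = 36/C + 25*C/24)
x(S) = 99*S (x(S) = 3*(33*S) = 99*S)
I(193) - x(-27) = (36/193 + (25/24)*193) - 99*(-27) = (36*(1/193) + 4825/24) - 1*(-2673) = (36/193 + 4825/24) + 2673 = 932089/4632 + 2673 = 13313425/4632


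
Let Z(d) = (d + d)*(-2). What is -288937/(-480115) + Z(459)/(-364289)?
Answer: 106138061933/174900613235 ≈ 0.60685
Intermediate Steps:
Z(d) = -4*d (Z(d) = (2*d)*(-2) = -4*d)
-288937/(-480115) + Z(459)/(-364289) = -288937/(-480115) - 4*459/(-364289) = -288937*(-1/480115) - 1836*(-1/364289) = 288937/480115 + 1836/364289 = 106138061933/174900613235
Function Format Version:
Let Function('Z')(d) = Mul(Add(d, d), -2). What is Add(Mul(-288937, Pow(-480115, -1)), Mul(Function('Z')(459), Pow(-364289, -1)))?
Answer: Rational(106138061933, 174900613235) ≈ 0.60685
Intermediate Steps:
Function('Z')(d) = Mul(-4, d) (Function('Z')(d) = Mul(Mul(2, d), -2) = Mul(-4, d))
Add(Mul(-288937, Pow(-480115, -1)), Mul(Function('Z')(459), Pow(-364289, -1))) = Add(Mul(-288937, Pow(-480115, -1)), Mul(Mul(-4, 459), Pow(-364289, -1))) = Add(Mul(-288937, Rational(-1, 480115)), Mul(-1836, Rational(-1, 364289))) = Add(Rational(288937, 480115), Rational(1836, 364289)) = Rational(106138061933, 174900613235)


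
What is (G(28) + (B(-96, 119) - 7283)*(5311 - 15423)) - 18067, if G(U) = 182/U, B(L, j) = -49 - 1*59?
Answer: 149439463/2 ≈ 7.4720e+7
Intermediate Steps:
B(L, j) = -108 (B(L, j) = -49 - 59 = -108)
(G(28) + (B(-96, 119) - 7283)*(5311 - 15423)) - 18067 = (182/28 + (-108 - 7283)*(5311 - 15423)) - 18067 = (182*(1/28) - 7391*(-10112)) - 18067 = (13/2 + 74737792) - 18067 = 149475597/2 - 18067 = 149439463/2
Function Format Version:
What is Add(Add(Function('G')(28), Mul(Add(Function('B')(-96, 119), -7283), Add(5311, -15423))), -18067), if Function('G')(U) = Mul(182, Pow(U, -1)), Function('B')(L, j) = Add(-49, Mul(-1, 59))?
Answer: Rational(149439463, 2) ≈ 7.4720e+7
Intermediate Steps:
Function('B')(L, j) = -108 (Function('B')(L, j) = Add(-49, -59) = -108)
Add(Add(Function('G')(28), Mul(Add(Function('B')(-96, 119), -7283), Add(5311, -15423))), -18067) = Add(Add(Mul(182, Pow(28, -1)), Mul(Add(-108, -7283), Add(5311, -15423))), -18067) = Add(Add(Mul(182, Rational(1, 28)), Mul(-7391, -10112)), -18067) = Add(Add(Rational(13, 2), 74737792), -18067) = Add(Rational(149475597, 2), -18067) = Rational(149439463, 2)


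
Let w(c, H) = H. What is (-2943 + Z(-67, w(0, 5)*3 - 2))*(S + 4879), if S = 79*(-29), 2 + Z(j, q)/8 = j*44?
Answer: -68693284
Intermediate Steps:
Z(j, q) = -16 + 352*j (Z(j, q) = -16 + 8*(j*44) = -16 + 8*(44*j) = -16 + 352*j)
S = -2291
(-2943 + Z(-67, w(0, 5)*3 - 2))*(S + 4879) = (-2943 + (-16 + 352*(-67)))*(-2291 + 4879) = (-2943 + (-16 - 23584))*2588 = (-2943 - 23600)*2588 = -26543*2588 = -68693284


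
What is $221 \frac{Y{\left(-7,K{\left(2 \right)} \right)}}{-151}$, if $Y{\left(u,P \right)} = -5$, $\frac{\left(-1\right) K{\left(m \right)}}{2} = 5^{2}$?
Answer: $\frac{1105}{151} \approx 7.3179$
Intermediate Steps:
$K{\left(m \right)} = -50$ ($K{\left(m \right)} = - 2 \cdot 5^{2} = \left(-2\right) 25 = -50$)
$221 \frac{Y{\left(-7,K{\left(2 \right)} \right)}}{-151} = 221 \left(- \frac{5}{-151}\right) = 221 \left(\left(-5\right) \left(- \frac{1}{151}\right)\right) = 221 \cdot \frac{5}{151} = \frac{1105}{151}$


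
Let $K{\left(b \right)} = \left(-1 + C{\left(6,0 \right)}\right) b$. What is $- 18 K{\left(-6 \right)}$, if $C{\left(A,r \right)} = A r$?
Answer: $-108$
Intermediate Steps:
$K{\left(b \right)} = - b$ ($K{\left(b \right)} = \left(-1 + 6 \cdot 0\right) b = \left(-1 + 0\right) b = - b$)
$- 18 K{\left(-6 \right)} = - 18 \left(\left(-1\right) \left(-6\right)\right) = \left(-18\right) 6 = -108$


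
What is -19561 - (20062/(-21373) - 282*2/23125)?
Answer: -9667560487503/494250625 ≈ -19560.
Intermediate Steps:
-19561 - (20062/(-21373) - 282*2/23125) = -19561 - (20062*(-1/21373) - 564*1/23125) = -19561 - (-20062/21373 - 564/23125) = -19561 - 1*(-475988122/494250625) = -19561 + 475988122/494250625 = -9667560487503/494250625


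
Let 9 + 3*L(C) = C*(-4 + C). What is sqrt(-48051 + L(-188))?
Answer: I*sqrt(36022) ≈ 189.79*I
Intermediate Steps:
L(C) = -3 + C*(-4 + C)/3 (L(C) = -3 + (C*(-4 + C))/3 = -3 + C*(-4 + C)/3)
sqrt(-48051 + L(-188)) = sqrt(-48051 + (-3 - 4/3*(-188) + (1/3)*(-188)**2)) = sqrt(-48051 + (-3 + 752/3 + (1/3)*35344)) = sqrt(-48051 + (-3 + 752/3 + 35344/3)) = sqrt(-48051 + 12029) = sqrt(-36022) = I*sqrt(36022)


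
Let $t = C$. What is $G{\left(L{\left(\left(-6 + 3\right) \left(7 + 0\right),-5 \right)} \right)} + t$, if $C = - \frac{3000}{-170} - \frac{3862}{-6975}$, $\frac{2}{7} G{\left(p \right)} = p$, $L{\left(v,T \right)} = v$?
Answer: $- \frac{13114217}{237150} \approx -55.299$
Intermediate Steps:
$G{\left(p \right)} = \frac{7 p}{2}$
$C = \frac{2158154}{118575}$ ($C = \left(-3000\right) \left(- \frac{1}{170}\right) - - \frac{3862}{6975} = \frac{300}{17} + \frac{3862}{6975} = \frac{2158154}{118575} \approx 18.201$)
$t = \frac{2158154}{118575} \approx 18.201$
$G{\left(L{\left(\left(-6 + 3\right) \left(7 + 0\right),-5 \right)} \right)} + t = \frac{7 \left(-6 + 3\right) \left(7 + 0\right)}{2} + \frac{2158154}{118575} = \frac{7 \left(\left(-3\right) 7\right)}{2} + \frac{2158154}{118575} = \frac{7}{2} \left(-21\right) + \frac{2158154}{118575} = - \frac{147}{2} + \frac{2158154}{118575} = - \frac{13114217}{237150}$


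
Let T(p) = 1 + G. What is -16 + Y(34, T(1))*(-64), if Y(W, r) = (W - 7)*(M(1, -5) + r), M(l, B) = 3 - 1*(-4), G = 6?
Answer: -24208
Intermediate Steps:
M(l, B) = 7 (M(l, B) = 3 + 4 = 7)
T(p) = 7 (T(p) = 1 + 6 = 7)
Y(W, r) = (-7 + W)*(7 + r) (Y(W, r) = (W - 7)*(7 + r) = (-7 + W)*(7 + r))
-16 + Y(34, T(1))*(-64) = -16 + (-49 - 7*7 + 7*34 + 34*7)*(-64) = -16 + (-49 - 49 + 238 + 238)*(-64) = -16 + 378*(-64) = -16 - 24192 = -24208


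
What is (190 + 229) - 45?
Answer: 374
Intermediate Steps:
(190 + 229) - 45 = 419 - 45 = 374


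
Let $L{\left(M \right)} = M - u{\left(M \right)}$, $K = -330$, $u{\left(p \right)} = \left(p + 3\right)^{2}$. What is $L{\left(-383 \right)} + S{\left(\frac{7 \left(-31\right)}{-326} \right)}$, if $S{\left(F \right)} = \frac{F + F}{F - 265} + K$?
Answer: $- \frac{12504822983}{86173} \approx -1.4511 \cdot 10^{5}$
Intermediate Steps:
$u{\left(p \right)} = \left(3 + p\right)^{2}$
$L{\left(M \right)} = M - \left(3 + M\right)^{2}$
$S{\left(F \right)} = -330 + \frac{2 F}{-265 + F}$ ($S{\left(F \right)} = \frac{F + F}{F - 265} - 330 = \frac{2 F}{-265 + F} - 330 = -330 + \frac{2 F}{-265 + F}$)
$L{\left(-383 \right)} + S{\left(\frac{7 \left(-31\right)}{-326} \right)} = \left(-383 - \left(3 - 383\right)^{2}\right) + \frac{2 \left(43725 - 164 \frac{7 \left(-31\right)}{-326}\right)}{-265 + \frac{7 \left(-31\right)}{-326}} = \left(-383 - \left(-380\right)^{2}\right) + \frac{2 \left(43725 - 164 \left(\left(-217\right) \left(- \frac{1}{326}\right)\right)\right)}{-265 - - \frac{217}{326}} = \left(-383 - 144400\right) + \frac{2 \left(43725 - \frac{17794}{163}\right)}{-265 + \frac{217}{326}} = \left(-383 - 144400\right) + \frac{2 \left(43725 - \frac{17794}{163}\right)}{- \frac{86173}{326}} = -144783 + 2 \left(- \frac{326}{86173}\right) \frac{7109381}{163} = -144783 - \frac{28437524}{86173} = - \frac{12504822983}{86173}$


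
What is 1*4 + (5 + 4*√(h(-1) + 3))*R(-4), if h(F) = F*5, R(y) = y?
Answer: -16 - 16*I*√2 ≈ -16.0 - 22.627*I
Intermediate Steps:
h(F) = 5*F
1*4 + (5 + 4*√(h(-1) + 3))*R(-4) = 1*4 + (5 + 4*√(5*(-1) + 3))*(-4) = 4 + (5 + 4*√(-5 + 3))*(-4) = 4 + (5 + 4*√(-2))*(-4) = 4 + (5 + 4*(I*√2))*(-4) = 4 + (5 + 4*I*√2)*(-4) = 4 + (-20 - 16*I*√2) = -16 - 16*I*√2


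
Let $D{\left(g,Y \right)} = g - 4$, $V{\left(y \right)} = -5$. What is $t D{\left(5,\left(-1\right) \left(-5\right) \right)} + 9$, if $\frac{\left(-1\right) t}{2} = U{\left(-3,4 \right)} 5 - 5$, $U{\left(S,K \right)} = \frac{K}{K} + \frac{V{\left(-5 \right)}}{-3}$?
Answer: $- \frac{23}{3} \approx -7.6667$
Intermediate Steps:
$U{\left(S,K \right)} = \frac{8}{3}$ ($U{\left(S,K \right)} = \frac{K}{K} - \frac{5}{-3} = 1 - - \frac{5}{3} = 1 + \frac{5}{3} = \frac{8}{3}$)
$t = - \frac{50}{3}$ ($t = - 2 \left(\frac{8}{3} \cdot 5 - 5\right) = - 2 \left(\frac{40}{3} - 5\right) = \left(-2\right) \frac{25}{3} = - \frac{50}{3} \approx -16.667$)
$D{\left(g,Y \right)} = -4 + g$ ($D{\left(g,Y \right)} = g - 4 = -4 + g$)
$t D{\left(5,\left(-1\right) \left(-5\right) \right)} + 9 = - \frac{50 \left(-4 + 5\right)}{3} + 9 = \left(- \frac{50}{3}\right) 1 + 9 = - \frac{50}{3} + 9 = - \frac{23}{3}$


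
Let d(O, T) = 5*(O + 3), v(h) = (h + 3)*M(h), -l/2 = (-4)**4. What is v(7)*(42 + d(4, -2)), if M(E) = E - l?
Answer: 399630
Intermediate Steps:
l = -512 (l = -2*(-4)**4 = -2*256 = -512)
M(E) = 512 + E (M(E) = E - 1*(-512) = E + 512 = 512 + E)
v(h) = (3 + h)*(512 + h) (v(h) = (h + 3)*(512 + h) = (3 + h)*(512 + h))
d(O, T) = 15 + 5*O (d(O, T) = 5*(3 + O) = 15 + 5*O)
v(7)*(42 + d(4, -2)) = ((3 + 7)*(512 + 7))*(42 + (15 + 5*4)) = (10*519)*(42 + (15 + 20)) = 5190*(42 + 35) = 5190*77 = 399630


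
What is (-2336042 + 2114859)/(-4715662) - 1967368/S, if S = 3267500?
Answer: -2138681766279/3852106396250 ≈ -0.55520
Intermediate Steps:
(-2336042 + 2114859)/(-4715662) - 1967368/S = (-2336042 + 2114859)/(-4715662) - 1967368/3267500 = -221183*(-1/4715662) - 1967368*1/3267500 = 221183/4715662 - 491842/816875 = -2138681766279/3852106396250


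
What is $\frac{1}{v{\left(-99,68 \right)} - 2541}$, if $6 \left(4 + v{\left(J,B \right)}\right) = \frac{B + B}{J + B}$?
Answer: $- \frac{93}{236753} \approx -0.00039281$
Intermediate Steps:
$v{\left(J,B \right)} = -4 + \frac{B}{3 \left(B + J\right)}$ ($v{\left(J,B \right)} = -4 + \frac{\left(B + B\right) \frac{1}{J + B}}{6} = -4 + \frac{2 B \frac{1}{B + J}}{6} = -4 + \frac{B}{3 \left(B + J\right)}$)
$\frac{1}{v{\left(-99,68 \right)} - 2541} = \frac{1}{\frac{\left(-4\right) \left(-99\right) - \frac{748}{3}}{68 - 99} - 2541} = \frac{1}{\frac{396 - \frac{748}{3}}{-31} - 2541} = \frac{1}{\left(- \frac{1}{31}\right) \frac{440}{3} - 2541} = \frac{1}{- \frac{440}{93} - 2541} = \frac{1}{- \frac{236753}{93}} = - \frac{93}{236753}$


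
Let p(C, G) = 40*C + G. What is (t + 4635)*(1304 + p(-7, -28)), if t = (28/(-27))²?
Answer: 1122060068/243 ≈ 4.6175e+6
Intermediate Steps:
p(C, G) = G + 40*C
t = 784/729 (t = (28*(-1/27))² = (-28/27)² = 784/729 ≈ 1.0754)
(t + 4635)*(1304 + p(-7, -28)) = (784/729 + 4635)*(1304 + (-28 + 40*(-7))) = 3379699*(1304 + (-28 - 280))/729 = 3379699*(1304 - 308)/729 = (3379699/729)*996 = 1122060068/243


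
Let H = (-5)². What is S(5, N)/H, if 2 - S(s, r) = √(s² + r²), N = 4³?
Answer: 2/25 - √4121/25 ≈ -2.4878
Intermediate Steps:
N = 64
S(s, r) = 2 - √(r² + s²) (S(s, r) = 2 - √(s² + r²) = 2 - √(r² + s²))
H = 25
S(5, N)/H = (2 - √(64² + 5²))/25 = (2 - √(4096 + 25))*(1/25) = (2 - √4121)*(1/25) = 2/25 - √4121/25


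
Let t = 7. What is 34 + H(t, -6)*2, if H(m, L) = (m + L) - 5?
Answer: 26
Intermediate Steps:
H(m, L) = -5 + L + m (H(m, L) = (L + m) - 5 = -5 + L + m)
34 + H(t, -6)*2 = 34 + (-5 - 6 + 7)*2 = 34 - 4*2 = 34 - 8 = 26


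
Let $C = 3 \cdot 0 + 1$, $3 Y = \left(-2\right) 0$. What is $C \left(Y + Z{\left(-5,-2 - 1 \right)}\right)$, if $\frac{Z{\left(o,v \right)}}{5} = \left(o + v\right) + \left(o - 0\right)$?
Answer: $-65$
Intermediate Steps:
$Z{\left(o,v \right)} = 5 v + 10 o$ ($Z{\left(o,v \right)} = 5 \left(\left(o + v\right) + \left(o - 0\right)\right) = 5 \left(\left(o + v\right) + \left(o + 0\right)\right) = 5 \left(\left(o + v\right) + o\right) = 5 \left(v + 2 o\right) = 5 v + 10 o$)
$Y = 0$ ($Y = \frac{\left(-2\right) 0}{3} = \frac{1}{3} \cdot 0 = 0$)
$C = 1$ ($C = 0 + 1 = 1$)
$C \left(Y + Z{\left(-5,-2 - 1 \right)}\right) = 1 \left(0 + \left(5 \left(-2 - 1\right) + 10 \left(-5\right)\right)\right) = 1 \left(0 - \left(50 - 5 \left(-2 - 1\right)\right)\right) = 1 \left(0 + \left(5 \left(-3\right) - 50\right)\right) = 1 \left(0 - 65\right) = 1 \left(-65\right) = -65$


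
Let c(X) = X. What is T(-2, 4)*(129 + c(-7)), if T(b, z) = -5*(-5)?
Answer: 3050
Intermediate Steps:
T(b, z) = 25
T(-2, 4)*(129 + c(-7)) = 25*(129 - 7) = 25*122 = 3050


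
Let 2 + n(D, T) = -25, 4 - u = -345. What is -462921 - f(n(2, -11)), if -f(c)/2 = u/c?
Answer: -12499565/27 ≈ -4.6295e+5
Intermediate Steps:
u = 349 (u = 4 - 1*(-345) = 4 + 345 = 349)
n(D, T) = -27 (n(D, T) = -2 - 25 = -27)
f(c) = -698/c
-462921 - f(n(2, -11)) = -462921 - (-698)/(-27) = -462921 - (-698)*(-1)/27 = -462921 - 1*698/27 = -462921 - 698/27 = -12499565/27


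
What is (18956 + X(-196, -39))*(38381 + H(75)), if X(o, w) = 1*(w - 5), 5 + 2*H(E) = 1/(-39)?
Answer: 9435581344/13 ≈ 7.2581e+8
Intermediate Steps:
H(E) = -98/39 (H(E) = -5/2 + (1/2)/(-39) = -5/2 + (1/2)*(-1/39) = -5/2 - 1/78 = -98/39)
X(o, w) = -5 + w (X(o, w) = 1*(-5 + w) = -5 + w)
(18956 + X(-196, -39))*(38381 + H(75)) = (18956 + (-5 - 39))*(38381 - 98/39) = (18956 - 44)*(1496761/39) = 18912*(1496761/39) = 9435581344/13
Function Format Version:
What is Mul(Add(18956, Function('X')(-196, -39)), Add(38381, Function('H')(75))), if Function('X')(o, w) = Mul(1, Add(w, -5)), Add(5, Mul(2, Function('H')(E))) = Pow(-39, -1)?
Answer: Rational(9435581344, 13) ≈ 7.2581e+8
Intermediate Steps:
Function('H')(E) = Rational(-98, 39) (Function('H')(E) = Add(Rational(-5, 2), Mul(Rational(1, 2), Pow(-39, -1))) = Add(Rational(-5, 2), Mul(Rational(1, 2), Rational(-1, 39))) = Add(Rational(-5, 2), Rational(-1, 78)) = Rational(-98, 39))
Function('X')(o, w) = Add(-5, w) (Function('X')(o, w) = Mul(1, Add(-5, w)) = Add(-5, w))
Mul(Add(18956, Function('X')(-196, -39)), Add(38381, Function('H')(75))) = Mul(Add(18956, Add(-5, -39)), Add(38381, Rational(-98, 39))) = Mul(Add(18956, -44), Rational(1496761, 39)) = Mul(18912, Rational(1496761, 39)) = Rational(9435581344, 13)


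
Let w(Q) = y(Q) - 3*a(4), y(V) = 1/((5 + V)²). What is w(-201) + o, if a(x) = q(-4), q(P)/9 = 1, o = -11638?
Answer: -448122639/38416 ≈ -11665.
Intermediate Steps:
q(P) = 9 (q(P) = 9*1 = 9)
a(x) = 9
y(V) = (5 + V)⁻²
w(Q) = -27 + (5 + Q)⁻² (w(Q) = (5 + Q)⁻² - 3*9 = (5 + Q)⁻² - 27 = -27 + (5 + Q)⁻²)
w(-201) + o = (-27 + (5 - 201)⁻²) - 11638 = (-27 + (-196)⁻²) - 11638 = (-27 + 1/38416) - 11638 = -1037231/38416 - 11638 = -448122639/38416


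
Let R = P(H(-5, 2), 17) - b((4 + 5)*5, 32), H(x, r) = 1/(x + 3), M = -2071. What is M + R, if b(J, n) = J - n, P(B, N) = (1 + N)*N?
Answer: -1778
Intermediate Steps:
H(x, r) = 1/(3 + x)
P(B, N) = N*(1 + N)
R = 293 (R = 17*(1 + 17) - ((4 + 5)*5 - 1*32) = 17*18 - (9*5 - 32) = 306 - (45 - 32) = 306 - 1*13 = 306 - 13 = 293)
M + R = -2071 + 293 = -1778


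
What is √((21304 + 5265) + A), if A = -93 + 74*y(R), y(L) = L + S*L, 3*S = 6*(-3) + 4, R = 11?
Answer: √211422/3 ≈ 153.27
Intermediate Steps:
S = -14/3 (S = (6*(-3) + 4)/3 = (-18 + 4)/3 = (⅓)*(-14) = -14/3 ≈ -4.6667)
y(L) = -11*L/3 (y(L) = L - 14*L/3 = -11*L/3)
A = -9233/3 (A = -93 + 74*(-11/3*11) = -93 + 74*(-121/3) = -93 - 8954/3 = -9233/3 ≈ -3077.7)
√((21304 + 5265) + A) = √((21304 + 5265) - 9233/3) = √(26569 - 9233/3) = √(70474/3) = √211422/3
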